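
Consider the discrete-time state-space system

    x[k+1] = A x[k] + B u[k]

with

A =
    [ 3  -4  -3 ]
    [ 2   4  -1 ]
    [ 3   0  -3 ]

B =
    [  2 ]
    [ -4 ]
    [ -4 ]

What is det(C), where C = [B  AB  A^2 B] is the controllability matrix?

AB = [[34], [-8], [18]]
A^2B = [[80], [18], [48]]
Controllability matrix C = [B  AB  A^2B] = [[2, 34, 80], [-4, -8, 18], [-4, 18, 48]]
Expanding along the first row, det(C) = 2·((-8)·48 - 18·18) - 34·((-4)·48 - 18·(-4)) + 80·((-4)·18 - (-8)·(-4)) = 2·(-708) - 34·(-120) + 80·(-104) = -5656
Since det(C) ≠ 0, rank(C) = 3 and the system is completely controllable.

-5656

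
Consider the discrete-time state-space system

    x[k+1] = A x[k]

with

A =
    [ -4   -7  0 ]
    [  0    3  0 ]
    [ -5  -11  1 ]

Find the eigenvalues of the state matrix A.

-4, 1, 3

det(zI - A) = z^3 - (tr A)z^2 + (M11 + M22 + M33)z - det A, where Mii is the 2×2 principal minor of A obtained by deleting row i and column i.
tr A = (-4) + 3 + 1 = 0; M11 = 3·1 - 0·(-11) = 3 - 0 = 3; M22 = (-4)·1 - 0·(-5) = -4 - 0 = -4; M33 = (-4)·3 - (-7)·0 = -12 - 0 = -12; sum of minors = -13.
det A = (-4)·(3·1 - 0·(-11)) - (-7)·(0·1 - 0·(-5)) + 0·(0·(-11) - 3·(-5)) = (-4)·3 - (-7)·0 + 0·15 = -12.
So p(z) = det(zI - A) = z^3 - 13z + 12.
Rational-root test: any integer root divides 12. Testing small divisors, z = 1 works: p(1) = 1 + 0 + (-13) + 12 = 0, so (z - 1) is a factor.
Dividing, p(z) = (z - 1)(z^2 + z - 12).
Factor z^2 + z - 12: two numbers with sum -1 and product -12 are 3 and -4, so z^2 + z - 12 = (z - 3)(z + 4).
Hence p(z) = (z - 3) (z - 1) (z + 4), with roots -4, 1, 3.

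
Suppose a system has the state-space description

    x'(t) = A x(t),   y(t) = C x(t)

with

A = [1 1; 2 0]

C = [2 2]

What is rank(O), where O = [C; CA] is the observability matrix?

CA = [[6, 2]]
Observability matrix O = [C; CA] = [[2, 2], [6, 2]]
det(O) = 2·2 - 2·6 = 4 - 12 = -8 ≠ 0, so rank(O) = 2.
rank(O) = 2 = n, so the pair (A, C) is completely observable.

2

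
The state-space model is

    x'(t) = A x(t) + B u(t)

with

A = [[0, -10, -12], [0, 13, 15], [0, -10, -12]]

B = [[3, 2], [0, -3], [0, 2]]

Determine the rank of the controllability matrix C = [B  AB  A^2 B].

2

AB = [[0, 6], [0, -9], [0, 6]]
A^2B = [[0, 18], [0, -27], [0, 18]]
Controllability matrix C = [B  AB  A^2B] = [[3, 2, 0, 6, 0, 18], [0, -3, 0, -9, 0, -27], [0, 2, 0, 6, 0, 18]]
The rows r1, r2, r3 of C are linearly dependent: 2·r2 + 3·r3 = 0 (check each entry), so rank(C) ≤ 2.
The 2×2 minor from rows 1, 2, columns 1, 2 is 3·(-3) - 2·0 = -9 - 0 = -9 ≠ 0, so rank(C) = 2.
rank(C) = 2 < n = 3, so the pair (A, B) is not completely controllable.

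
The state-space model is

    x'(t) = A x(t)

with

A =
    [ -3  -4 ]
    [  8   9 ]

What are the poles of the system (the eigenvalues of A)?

det(sI - A) = s^2 - (tr A)s + det A, with tr A = (-3) + 9 = 6 and det A = (-3)·9 - (-4)·8 = -27 - (-32) = 5.
So p(s) = det(sI - A) = s^2 - 6s + 5.
Factor s^2 - 6s + 5: two numbers with sum 6 and product 5 are 5 and 1, so s^2 - 6s + 5 = (s - 5)(s - 1).
Hence p(s) = (s - 5) (s - 1), with roots 1, 5.
At least one eigenvalue has non-negative real part, so the system is not asymptotically stable.

1, 5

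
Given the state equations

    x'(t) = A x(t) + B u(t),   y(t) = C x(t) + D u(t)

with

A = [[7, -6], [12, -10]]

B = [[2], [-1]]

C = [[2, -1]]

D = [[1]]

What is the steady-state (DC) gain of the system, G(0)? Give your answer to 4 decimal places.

11.5000

G(0) = C(-A)^{-1}B + D = -C A^{-1} B + D.
det A = 2, so A^{-1} = (1/2)·adj(A) = [[-5, 3], [-6, 7/2]]
A^{-1} B = [-13, -31/2]^T
C A^{-1} B = -21/2
G(0) = D - C A^{-1} B = 1 - (-21/2) = 23/2 ≈ 11.5000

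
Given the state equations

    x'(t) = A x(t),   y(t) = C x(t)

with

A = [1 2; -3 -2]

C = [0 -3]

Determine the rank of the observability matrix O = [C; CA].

2

CA = [[9, 6]]
Observability matrix O = [C; CA] = [[0, -3], [9, 6]]
det(O) = 0·6 - (-3)·9 = 0 - (-27) = 27 ≠ 0, so rank(O) = 2.
rank(O) = 2 = n, so the pair (A, C) is completely observable.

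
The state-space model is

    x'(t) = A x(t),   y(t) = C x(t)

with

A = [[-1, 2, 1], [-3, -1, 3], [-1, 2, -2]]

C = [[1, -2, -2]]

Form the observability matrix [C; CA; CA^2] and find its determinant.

-42

CA = [[7, 0, -1]]
CA^2 = [[-6, 12, 9]]
Observability matrix O = [C; CA; CA^2] = [[1, -2, -2], [7, 0, -1], [-6, 12, 9]]
Expanding along the first row, det(O) = 1·(0·9 - (-1)·12) - (-2)·(7·9 - (-1)·(-6)) + (-2)·(7·12 - 0·(-6)) = 1·12 - (-2)·57 + (-2)·84 = -42
Since det(O) ≠ 0, rank(O) = 3 and the system is completely observable.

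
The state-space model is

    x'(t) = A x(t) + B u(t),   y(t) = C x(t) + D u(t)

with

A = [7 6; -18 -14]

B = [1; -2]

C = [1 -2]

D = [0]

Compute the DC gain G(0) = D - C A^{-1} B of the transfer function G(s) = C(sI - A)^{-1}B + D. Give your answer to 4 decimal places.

1.0000

G(0) = C(-A)^{-1}B + D = -C A^{-1} B + D.
det A = 10, so A^{-1} = (1/10)·adj(A) = [[-7/5, -3/5], [9/5, 7/10]]
A^{-1} B = [-1/5, 2/5]^T
C A^{-1} B = -1
G(0) = D - C A^{-1} B = 0 - (-1) = 1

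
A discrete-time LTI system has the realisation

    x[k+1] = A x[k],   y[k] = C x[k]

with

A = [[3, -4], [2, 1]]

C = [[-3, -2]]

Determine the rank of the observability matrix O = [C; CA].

CA = [[-13, 10]]
Observability matrix O = [C; CA] = [[-3, -2], [-13, 10]]
det(O) = (-3)·10 - (-2)·(-13) = -30 - 26 = -56 ≠ 0, so rank(O) = 2.
rank(O) = 2 = n, so the pair (A, C) is completely observable.

2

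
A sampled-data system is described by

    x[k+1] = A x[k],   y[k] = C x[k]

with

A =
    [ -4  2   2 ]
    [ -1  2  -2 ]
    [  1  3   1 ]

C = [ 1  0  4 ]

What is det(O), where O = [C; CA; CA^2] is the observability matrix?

-136

CA = [[0, 14, 6]]
CA^2 = [[-8, 46, -22]]
Observability matrix O = [C; CA; CA^2] = [[1, 0, 4], [0, 14, 6], [-8, 46, -22]]
Expanding along the first row, det(O) = 1·(14·(-22) - 6·46) - 0·(0·(-22) - 6·(-8)) + 4·(0·46 - 14·(-8)) = 1·(-584) - 0·48 + 4·112 = -136
Since det(O) ≠ 0, rank(O) = 3 and the system is completely observable.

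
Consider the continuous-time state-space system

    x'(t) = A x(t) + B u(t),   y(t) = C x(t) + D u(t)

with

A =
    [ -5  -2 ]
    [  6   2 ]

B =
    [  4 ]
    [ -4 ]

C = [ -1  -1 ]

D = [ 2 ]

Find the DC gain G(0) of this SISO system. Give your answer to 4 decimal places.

G(0) = C(-A)^{-1}B + D = -C A^{-1} B + D.
det A = 2, so A^{-1} = (1/2)·adj(A) = [[1, 1], [-3, -5/2]]
A^{-1} B = [0, -2]^T
C A^{-1} B = 2
G(0) = D - C A^{-1} B = 2 - (2) = 0

0.0000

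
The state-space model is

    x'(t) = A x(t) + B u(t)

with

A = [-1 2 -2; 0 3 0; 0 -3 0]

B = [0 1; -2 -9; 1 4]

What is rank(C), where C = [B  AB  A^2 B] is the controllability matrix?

2

AB = [[-6, -27], [-6, -27], [6, 27]]
A^2B = [[-18, -81], [-18, -81], [18, 81]]
Controllability matrix C = [B  AB  A^2B] = [[0, 1, -6, -27, -18, -81], [-2, -9, -6, -27, -18, -81], [1, 4, 6, 27, 18, 81]]
The rows r1, r2, r3 of C are linearly dependent: r1 + r2 + 2·r3 = 0 (check each entry), so rank(C) ≤ 2.
The 2×2 minor from rows 1, 2, columns 1, 2 is 0·(-9) - 1·(-2) = 0 - (-2) = 2 ≠ 0, so rank(C) = 2.
rank(C) = 2 < n = 3, so the pair (A, B) is not completely controllable.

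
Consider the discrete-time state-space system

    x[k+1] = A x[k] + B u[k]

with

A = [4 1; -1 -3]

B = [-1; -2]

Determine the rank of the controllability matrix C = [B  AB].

AB = [[-6], [7]]
Controllability matrix C = [B  AB] = [[-1, -6], [-2, 7]]
det(C) = (-1)·7 - (-6)·(-2) = -7 - 12 = -19 ≠ 0, so rank(C) = 2.
rank(C) = 2 = n, so the pair (A, B) is completely controllable.

2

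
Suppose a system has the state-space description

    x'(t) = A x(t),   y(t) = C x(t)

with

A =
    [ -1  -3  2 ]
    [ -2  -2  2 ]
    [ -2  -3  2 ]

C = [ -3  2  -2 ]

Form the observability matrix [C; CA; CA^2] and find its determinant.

-442

CA = [[3, 11, -6]]
CA^2 = [[-13, -13, 16]]
Observability matrix O = [C; CA; CA^2] = [[-3, 2, -2], [3, 11, -6], [-13, -13, 16]]
Expanding along the first row, det(O) = (-3)·(11·16 - (-6)·(-13)) - 2·(3·16 - (-6)·(-13)) + (-2)·(3·(-13) - 11·(-13)) = (-3)·98 - 2·(-30) + (-2)·104 = -442
Since det(O) ≠ 0, rank(O) = 3 and the system is completely observable.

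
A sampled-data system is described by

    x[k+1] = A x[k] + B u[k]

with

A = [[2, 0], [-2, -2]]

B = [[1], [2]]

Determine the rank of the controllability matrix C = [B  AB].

2

AB = [[2], [-6]]
Controllability matrix C = [B  AB] = [[1, 2], [2, -6]]
det(C) = 1·(-6) - 2·2 = -6 - 4 = -10 ≠ 0, so rank(C) = 2.
rank(C) = 2 = n, so the pair (A, B) is completely controllable.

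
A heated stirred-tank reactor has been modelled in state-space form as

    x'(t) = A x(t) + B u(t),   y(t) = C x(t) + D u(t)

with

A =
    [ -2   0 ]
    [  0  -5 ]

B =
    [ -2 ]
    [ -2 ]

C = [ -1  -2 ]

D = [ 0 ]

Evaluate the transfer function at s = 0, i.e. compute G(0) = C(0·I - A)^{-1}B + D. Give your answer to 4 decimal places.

1.8000

G(0) = C(-A)^{-1}B + D = -C A^{-1} B + D.
det A = 10, so A^{-1} = (1/10)·adj(A) = [[-1/2, 0], [0, -1/5]]
A^{-1} B = [1, 2/5]^T
C A^{-1} B = -9/5
G(0) = D - C A^{-1} B = 0 - (-9/5) = 9/5 ≈ 1.8000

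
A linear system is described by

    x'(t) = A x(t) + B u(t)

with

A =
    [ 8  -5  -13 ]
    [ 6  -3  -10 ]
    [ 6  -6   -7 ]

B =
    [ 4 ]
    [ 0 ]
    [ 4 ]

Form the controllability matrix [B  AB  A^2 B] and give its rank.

AB = [[-20], [-16], [-4]]
A^2B = [[-28], [-32], [4]]
Controllability matrix C = [B  AB  A^2B] = [[4, -20, -28], [0, -16, -32], [4, -4, 4]]
The rows r1, r2, r3 of C are linearly dependent: -r1 + r2 + r3 = 0 (check each entry), so rank(C) ≤ 2.
The 2×2 minor from rows 1, 2, columns 1, 2 is 4·(-16) - (-20)·0 = -64 - 0 = -64 ≠ 0, so rank(C) = 2.
rank(C) = 2 < n = 3, so the pair (A, B) is not completely controllable.

2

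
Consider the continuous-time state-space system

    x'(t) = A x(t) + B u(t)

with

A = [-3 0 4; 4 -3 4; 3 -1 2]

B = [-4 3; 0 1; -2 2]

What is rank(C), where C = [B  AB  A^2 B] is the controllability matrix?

3

AB = [[4, -1], [-24, 17], [-16, 12]]
A^2B = [[-76, 51], [24, -7], [4, 4]]
Controllability matrix C = [B  AB  A^2B] = [[-4, 3, 4, -1, -76, 51], [0, 1, -24, 17, 24, -7], [-2, 2, -16, 12, 4, 4]]
Take the 3×3 submatrix of C formed by columns 1, 2, 3: [[-4, 3, 4], [0, 1, -24], [-2, 2, -16]]. Its determinant is (-4)·(1·(-16) - (-24)·2) - 3·(0·(-16) - (-24)·(-2)) + 4·(0·2 - 1·(-2)) = (-4)·32 - 3·(-48) + 4·2 = 24 ≠ 0.
So rank(C) ≥ 3; since C has 3 rows, rank(C) = 3.
rank(C) = 3 = n, so the pair (A, B) is completely controllable.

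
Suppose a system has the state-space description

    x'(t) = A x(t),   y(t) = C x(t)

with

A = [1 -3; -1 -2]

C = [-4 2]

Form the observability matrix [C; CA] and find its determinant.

-20

CA = [[-6, 8]]
Observability matrix O = [C; CA] = [[-4, 2], [-6, 8]]
det(O) = (-4)·8 - 2·(-6) = -32 - (-12) = -20
Since det(O) ≠ 0, rank(O) = 2 and the system is completely observable.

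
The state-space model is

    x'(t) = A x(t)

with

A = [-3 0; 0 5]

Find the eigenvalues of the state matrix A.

det(sI - A) = s^2 - (tr A)s + det A, with tr A = (-3) + 5 = 2 and det A = (-3)·5 - 0·0 = -15 - 0 = -15.
So p(s) = det(sI - A) = s^2 - 2s - 15.
Factor s^2 - 2s - 15: two numbers with sum 2 and product -15 are 5 and -3, so s^2 - 2s - 15 = (s - 5)(s + 3).
Hence p(s) = (s - 5) (s + 3), with roots -3, 5.
At least one eigenvalue has non-negative real part, so the system is not asymptotically stable.

-3, 5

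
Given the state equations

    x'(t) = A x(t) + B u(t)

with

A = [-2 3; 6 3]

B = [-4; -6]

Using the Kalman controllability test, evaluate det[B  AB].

AB = [[-10], [-42]]
Controllability matrix C = [B  AB] = [[-4, -10], [-6, -42]]
det(C) = (-4)·(-42) - (-10)·(-6) = 168 - 60 = 108
Since det(C) ≠ 0, rank(C) = 2 and the system is completely controllable.

108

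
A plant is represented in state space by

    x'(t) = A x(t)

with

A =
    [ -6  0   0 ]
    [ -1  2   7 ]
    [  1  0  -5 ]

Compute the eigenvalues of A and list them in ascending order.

det(sI - A) = s^3 - (tr A)s^2 + (M11 + M22 + M33)s - det A, where Mii is the 2×2 principal minor of A obtained by deleting row i and column i.
tr A = (-6) + 2 + (-5) = -9; M11 = 2·(-5) - 7·0 = -10 - 0 = -10; M22 = (-6)·(-5) - 0·1 = 30 - 0 = 30; M33 = (-6)·2 - 0·(-1) = -12 - 0 = -12; sum of minors = 8.
det A = (-6)·(2·(-5) - 7·0) - 0·((-1)·(-5) - 7·1) + 0·((-1)·0 - 2·1) = (-6)·(-10) - 0·(-2) + 0·(-2) = 60.
So p(s) = det(sI - A) = s^3 + 9s^2 + 8s - 60.
Rational-root test: any integer root divides -60. Testing small divisors, s = 2 works: p(2) = 8 + 36 + 16 + (-60) = 0, so (s - 2) is a factor.
Dividing, p(s) = (s - 2)(s^2 + 11s + 30).
Factor s^2 + 11s + 30: two numbers with sum -11 and product 30 are -5 and -6, so s^2 + 11s + 30 = (s + 5)(s + 6).
Hence p(s) = (s - 2) (s + 5) (s + 6), with roots -6, -5, 2.
At least one eigenvalue has non-negative real part, so the system is not asymptotically stable.

-6, -5, 2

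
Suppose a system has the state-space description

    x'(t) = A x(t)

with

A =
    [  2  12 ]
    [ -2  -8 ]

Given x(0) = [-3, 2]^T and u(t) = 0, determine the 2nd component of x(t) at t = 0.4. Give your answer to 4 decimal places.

det(sI - A) = s^2 - (tr A)s + det A, with tr A = 2 + (-8) = -6 and det A = 2·(-8) - 12·(-2) = -16 - (-24) = 8.
So p(s) = det(sI - A) = s^2 + 6s + 8.
Factor s^2 + 6s + 8: two numbers with sum -6 and product 8 are -2 and -4, so s^2 + 6s + 8 = (s + 2)(s + 4).
Hence p(s) = (s + 2) (s + 4), with roots -4, -2.
The eigenvalues -4, -2 are distinct and real, so A is diagonalisable and x(t) = e^{At} x(0) = V diag(e^{λ_i t}) V^{-1} x(0), where the columns of V are the eigenvectors.
λ = -4: A - (-4)I = [[6, 12], [-2, -4]]. Row 1 gives 6·v1 + 12·v2 = 0, so take v_1 = [2, -1]^T.
λ = -2: A - (-2)I = [[4, 12], [-2, -6]]. Row 1 gives 4·v1 + 12·v2 = 0, so take v_2 = [-3, 1]^T.
V = [v_1 v_2] = [[2, -3], [-1, 1]] has det V = -1, so V^{-1} = adj(V)/det V = [[-1, -3], [-1, -2]].
Modal coordinates z(0) = V^{-1} x(0): (-1)·(-3) + (-3)·2 = -3; (-1)·(-3) + (-2)·2 = -1; so z(0) = [-3, -1]^T.
x_2(t) = Σ_i (v_i)_2 · z_i(0) · e^{λ_i t} (row 2 of V times the modal terms).
x_2(0.4) = (-1)·(-3)·e^{-4·0.4} + 1·(-1)·e^{-2·0.4} = 3·0.201897 + (-1)·0.449329 = 0.1564.

0.1564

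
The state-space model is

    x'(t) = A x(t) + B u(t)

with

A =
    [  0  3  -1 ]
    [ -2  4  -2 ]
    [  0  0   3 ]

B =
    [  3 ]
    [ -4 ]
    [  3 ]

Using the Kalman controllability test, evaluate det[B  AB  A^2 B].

AB = [[-15], [-28], [9]]
A^2B = [[-93], [-100], [27]]
Controllability matrix C = [B  AB  A^2B] = [[3, -15, -93], [-4, -28, -100], [3, 9, 27]]
Expanding along the first row, det(C) = 3·((-28)·27 - (-100)·9) - (-15)·((-4)·27 - (-100)·3) + (-93)·((-4)·9 - (-28)·3) = 3·144 - (-15)·192 + (-93)·48 = -1152
Since det(C) ≠ 0, rank(C) = 3 and the system is completely controllable.

-1152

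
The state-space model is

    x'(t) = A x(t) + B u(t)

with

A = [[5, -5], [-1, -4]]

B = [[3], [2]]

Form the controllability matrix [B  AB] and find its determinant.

AB = [[5], [-11]]
Controllability matrix C = [B  AB] = [[3, 5], [2, -11]]
det(C) = 3·(-11) - 5·2 = -33 - 10 = -43
Since det(C) ≠ 0, rank(C) = 2 and the system is completely controllable.

-43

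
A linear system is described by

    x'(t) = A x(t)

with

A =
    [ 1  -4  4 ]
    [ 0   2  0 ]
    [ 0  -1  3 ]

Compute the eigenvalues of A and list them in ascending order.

1, 2, 3

det(sI - A) = s^3 - (tr A)s^2 + (M11 + M22 + M33)s - det A, where Mii is the 2×2 principal minor of A obtained by deleting row i and column i.
tr A = 1 + 2 + 3 = 6; M11 = 2·3 - 0·(-1) = 6 - 0 = 6; M22 = 1·3 - 4·0 = 3 - 0 = 3; M33 = 1·2 - (-4)·0 = 2 - 0 = 2; sum of minors = 11.
det A = 1·(2·3 - 0·(-1)) - (-4)·(0·3 - 0·0) + 4·(0·(-1) - 2·0) = 1·6 - (-4)·0 + 4·0 = 6.
So p(s) = det(sI - A) = s^3 - 6s^2 + 11s - 6.
Rational-root test: any integer root divides -6. Testing small divisors, s = 1 works: p(1) = 1 + (-6) + 11 + (-6) = 0, so (s - 1) is a factor.
Dividing, p(s) = (s - 1)(s^2 - 5s + 6).
Factor s^2 - 5s + 6: two numbers with sum 5 and product 6 are 3 and 2, so s^2 - 5s + 6 = (s - 3)(s - 2).
Hence p(s) = (s - 3) (s - 2) (s - 1), with roots 1, 2, 3.
At least one eigenvalue has non-negative real part, so the system is not asymptotically stable.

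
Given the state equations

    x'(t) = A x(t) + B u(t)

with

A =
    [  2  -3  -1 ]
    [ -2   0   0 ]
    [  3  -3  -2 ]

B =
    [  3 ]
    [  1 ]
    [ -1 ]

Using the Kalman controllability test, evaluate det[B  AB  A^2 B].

-48

AB = [[4], [-6], [8]]
A^2B = [[18], [-8], [14]]
Controllability matrix C = [B  AB  A^2B] = [[3, 4, 18], [1, -6, -8], [-1, 8, 14]]
Expanding along the first row, det(C) = 3·((-6)·14 - (-8)·8) - 4·(1·14 - (-8)·(-1)) + 18·(1·8 - (-6)·(-1)) = 3·(-20) - 4·6 + 18·2 = -48
Since det(C) ≠ 0, rank(C) = 3 and the system is completely controllable.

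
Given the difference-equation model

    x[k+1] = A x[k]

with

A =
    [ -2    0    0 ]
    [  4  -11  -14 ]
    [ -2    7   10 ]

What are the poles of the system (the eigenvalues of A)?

det(zI - A) = z^3 - (tr A)z^2 + (M11 + M22 + M33)z - det A, where Mii is the 2×2 principal minor of A obtained by deleting row i and column i.
tr A = (-2) + (-11) + 10 = -3; M11 = (-11)·10 - (-14)·7 = -110 - (-98) = -12; M22 = (-2)·10 - 0·(-2) = -20 - 0 = -20; M33 = (-2)·(-11) - 0·4 = 22 - 0 = 22; sum of minors = -10.
det A = (-2)·((-11)·10 - (-14)·7) - 0·(4·10 - (-14)·(-2)) + 0·(4·7 - (-11)·(-2)) = (-2)·(-12) - 0·12 + 0·6 = 24.
So p(z) = det(zI - A) = z^3 + 3z^2 - 10z - 24.
Rational-root test: any integer root divides -24. Testing small divisors, z = -2 works: p(-2) = -8 + 12 + 20 + (-24) = 0, so (z + 2) is a factor.
Dividing, p(z) = (z + 2)(z^2 + z - 12).
Factor z^2 + z - 12: two numbers with sum -1 and product -12 are 3 and -4, so z^2 + z - 12 = (z - 3)(z + 4).
Hence p(z) = (z - 3) (z + 2) (z + 4), with roots -4, -2, 3.

-4, -2, 3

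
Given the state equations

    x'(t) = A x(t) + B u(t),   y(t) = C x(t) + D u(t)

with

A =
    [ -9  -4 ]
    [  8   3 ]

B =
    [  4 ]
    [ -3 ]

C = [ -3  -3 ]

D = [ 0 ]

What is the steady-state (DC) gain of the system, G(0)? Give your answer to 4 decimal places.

-3.0000

G(0) = C(-A)^{-1}B + D = -C A^{-1} B + D.
det A = 5, so A^{-1} = (1/5)·adj(A) = [[3/5, 4/5], [-8/5, -9/5]]
A^{-1} B = [0, -1]^T
C A^{-1} B = 3
G(0) = D - C A^{-1} B = 0 - (3) = -3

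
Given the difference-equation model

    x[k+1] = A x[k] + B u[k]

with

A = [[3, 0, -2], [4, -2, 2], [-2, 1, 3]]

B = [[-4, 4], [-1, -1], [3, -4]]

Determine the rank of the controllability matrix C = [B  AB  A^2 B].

AB = [[-18, 20], [-8, 10], [16, -21]]
A^2B = [[-86, 102], [-24, 18], [76, -93]]
Controllability matrix C = [B  AB  A^2B] = [[-4, 4, -18, 20, -86, 102], [-1, -1, -8, 10, -24, 18], [3, -4, 16, -21, 76, -93]]
Take the 3×3 submatrix of C formed by columns 1, 2, 3: [[-4, 4, -18], [-1, -1, -8], [3, -4, 16]]. Its determinant is (-4)·((-1)·16 - (-8)·(-4)) - 4·((-1)·16 - (-8)·3) + (-18)·((-1)·(-4) - (-1)·3) = (-4)·(-48) - 4·8 + (-18)·7 = 34 ≠ 0.
So rank(C) ≥ 3; since C has 3 rows, rank(C) = 3.
rank(C) = 3 = n, so the pair (A, B) is completely controllable.

3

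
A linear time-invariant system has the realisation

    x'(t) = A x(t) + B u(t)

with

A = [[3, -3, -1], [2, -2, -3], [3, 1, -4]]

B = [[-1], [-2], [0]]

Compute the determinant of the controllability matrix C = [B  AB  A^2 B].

AB = [[3], [2], [-5]]
A^2B = [[8], [17], [31]]
Controllability matrix C = [B  AB  A^2B] = [[-1, 3, 8], [-2, 2, 17], [0, -5, 31]]
Expanding along the first row, det(C) = (-1)·(2·31 - 17·(-5)) - 3·((-2)·31 - 17·0) + 8·((-2)·(-5) - 2·0) = (-1)·147 - 3·(-62) + 8·10 = 119
Since det(C) ≠ 0, rank(C) = 3 and the system is completely controllable.

119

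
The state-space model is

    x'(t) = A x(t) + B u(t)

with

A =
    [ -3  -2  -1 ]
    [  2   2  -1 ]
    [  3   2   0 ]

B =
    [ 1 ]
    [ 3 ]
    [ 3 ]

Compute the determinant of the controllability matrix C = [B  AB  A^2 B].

173

AB = [[-12], [5], [9]]
A^2B = [[17], [-23], [-26]]
Controllability matrix C = [B  AB  A^2B] = [[1, -12, 17], [3, 5, -23], [3, 9, -26]]
Expanding along the first row, det(C) = 1·(5·(-26) - (-23)·9) - (-12)·(3·(-26) - (-23)·3) + 17·(3·9 - 5·3) = 1·77 - (-12)·(-9) + 17·12 = 173
Since det(C) ≠ 0, rank(C) = 3 and the system is completely controllable.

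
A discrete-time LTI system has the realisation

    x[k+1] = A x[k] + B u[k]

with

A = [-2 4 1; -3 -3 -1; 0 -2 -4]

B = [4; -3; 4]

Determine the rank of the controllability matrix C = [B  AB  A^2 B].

AB = [[-16], [-7], [-10]]
A^2B = [[-6], [79], [54]]
Controllability matrix C = [B  AB  A^2B] = [[4, -16, -6], [-3, -7, 79], [4, -10, 54]]
det(C) = 4·((-7)·54 - 79·(-10)) - (-16)·((-3)·54 - 79·4) + (-6)·((-3)·(-10) - (-7)·4) = 4·412 - (-16)·(-478) + (-6)·58 = -6348 ≠ 0, so rank(C) = 3.
rank(C) = 3 = n, so the pair (A, B) is completely controllable.

3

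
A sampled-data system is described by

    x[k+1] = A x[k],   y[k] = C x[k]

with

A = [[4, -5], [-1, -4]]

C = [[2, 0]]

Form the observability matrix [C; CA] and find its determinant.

-20

CA = [[8, -10]]
Observability matrix O = [C; CA] = [[2, 0], [8, -10]]
det(O) = 2·(-10) - 0·8 = -20 - 0 = -20
Since det(O) ≠ 0, rank(O) = 2 and the system is completely observable.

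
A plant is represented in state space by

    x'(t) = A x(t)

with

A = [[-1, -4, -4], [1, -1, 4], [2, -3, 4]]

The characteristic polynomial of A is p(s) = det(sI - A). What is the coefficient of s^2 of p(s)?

Expand det(sI - A) for the 3×3 matrix.
p(s) = s^3 - 2s^2 + 17s + 20.
(Check: constant term = det(-A) = (-1)^3 det A = 20; coefficient of s^2 = -tr A = -2.)
The coefficient of s^2 is -2.

-2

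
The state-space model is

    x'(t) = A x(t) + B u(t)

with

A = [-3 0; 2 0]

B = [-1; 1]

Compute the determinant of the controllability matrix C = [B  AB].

AB = [[3], [-2]]
Controllability matrix C = [B  AB] = [[-1, 3], [1, -2]]
det(C) = (-1)·(-2) - 3·1 = 2 - 3 = -1
Since det(C) ≠ 0, rank(C) = 2 and the system is completely controllable.

-1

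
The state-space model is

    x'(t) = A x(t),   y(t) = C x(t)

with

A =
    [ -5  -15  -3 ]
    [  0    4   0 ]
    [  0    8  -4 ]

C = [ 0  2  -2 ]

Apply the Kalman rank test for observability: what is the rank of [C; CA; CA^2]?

CA = [[0, -8, 8]]
CA^2 = [[0, 32, -32]]
Observability matrix O = [C; CA; CA^2] = [[0, 2, -2], [0, -8, 8], [0, 32, -32]]
Every row of O is a scalar multiple of row 1 = [0, 2, -2] (multipliers 1, -4, 16), so the rows span a one-dimensional space.
O ≠ 0, hence rank(O) = 1.
rank(O) = 1 < n = 3, so the pair (A, C) is not completely observable.

1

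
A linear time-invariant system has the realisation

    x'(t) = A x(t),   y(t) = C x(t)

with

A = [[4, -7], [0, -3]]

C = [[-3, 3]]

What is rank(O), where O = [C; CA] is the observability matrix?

1

CA = [[-12, 12]]
Observability matrix O = [C; CA] = [[-3, 3], [-12, 12]]
Every row of O is a scalar multiple of row 1 = [-3, 3] (multipliers 1, 4), so the rows span a one-dimensional space.
O ≠ 0, hence rank(O) = 1.
rank(O) = 1 < n = 2, so the pair (A, C) is not completely observable.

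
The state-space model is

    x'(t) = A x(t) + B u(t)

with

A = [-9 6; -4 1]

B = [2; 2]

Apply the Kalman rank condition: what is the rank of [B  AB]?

1

AB = [[-6], [-6]]
Controllability matrix C = [B  AB] = [[2, -6], [2, -6]]
Every column of C is a scalar multiple of column 1 = [2, 2] (multipliers 1, -3), so the columns span a one-dimensional space.
C ≠ 0, hence rank(C) = 1.
rank(C) = 1 < n = 2, so the pair (A, B) is not completely controllable.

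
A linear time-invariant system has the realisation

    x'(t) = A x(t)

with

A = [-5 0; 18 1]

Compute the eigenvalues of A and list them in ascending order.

det(sI - A) = s^2 - (tr A)s + det A, with tr A = (-5) + 1 = -4 and det A = (-5)·1 - 0·18 = -5 - 0 = -5.
So p(s) = det(sI - A) = s^2 + 4s - 5.
Factor s^2 + 4s - 5: two numbers with sum -4 and product -5 are 1 and -5, so s^2 + 4s - 5 = (s - 1)(s + 5).
Hence p(s) = (s - 1) (s + 5), with roots -5, 1.
At least one eigenvalue has non-negative real part, so the system is not asymptotically stable.

-5, 1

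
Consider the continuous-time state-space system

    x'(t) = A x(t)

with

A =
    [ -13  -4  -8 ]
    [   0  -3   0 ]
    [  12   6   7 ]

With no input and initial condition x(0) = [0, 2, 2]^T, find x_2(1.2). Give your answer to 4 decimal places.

0.0546

det(sI - A) = s^3 - (tr A)s^2 + (M11 + M22 + M33)s - det A, where Mii is the 2×2 principal minor of A obtained by deleting row i and column i.
tr A = (-13) + (-3) + 7 = -9; M11 = (-3)·7 - 0·6 = -21 - 0 = -21; M22 = (-13)·7 - (-8)·12 = -91 - (-96) = 5; M33 = (-13)·(-3) - (-4)·0 = 39 - 0 = 39; sum of minors = 23.
det A = (-13)·((-3)·7 - 0·6) - (-4)·(0·7 - 0·12) + (-8)·(0·6 - (-3)·12) = (-13)·(-21) - (-4)·0 + (-8)·36 = -15.
So p(s) = det(sI - A) = s^3 + 9s^2 + 23s + 15.
Rational-root test: any integer root divides 15. Testing small divisors, s = -1 works: p(-1) = -1 + 9 + (-23) + 15 = 0, so (s + 1) is a factor.
Dividing, p(s) = (s + 1)(s^2 + 8s + 15).
Factor s^2 + 8s + 15: two numbers with sum -8 and product 15 are -3 and -5, so s^2 + 8s + 15 = (s + 3)(s + 5).
Hence p(s) = (s + 1) (s + 3) (s + 5), with roots -5, -3, -1.
The eigenvalues -5, -3, -1 are distinct and real, so A is diagonalisable and x(t) = e^{At} x(0) = V diag(e^{λ_i t}) V^{-1} x(0), where the columns of V are the eigenvectors.
λ = -5: A - (-5)I = [[-8, -4, -8], [0, 2, 0], [12, 6, 12]]. v must be orthogonal to every row; (row 1) × (row 2) = [16, 0, -16], so take v_1 = [1, 0, -1]^T.
λ = -3: A - (-3)I = [[-10, -4, -8], [0, 0, 0], [12, 6, 10]]. v must be orthogonal to every row; (row 1) × (row 3) = [8, 4, -12], so take v_2 = [2, 1, -3]^T.
λ = -1: A - (-1)I = [[-12, -4, -8], [0, -2, 0], [12, 6, 8]]. v must be orthogonal to every row; (row 1) × (row 2) = [-16, 0, 24], so take v_3 = [-2, 0, 3]^T.
V = [v_1 v_2 v_3] = [[1, 2, -2], [0, 1, 0], [-1, -3, 3]] has det V = 1, so V^{-1} = adj(V)/det V = [[3, 0, 2], [0, 1, 0], [1, 1, 1]].
Modal coordinates z(0) = V^{-1} x(0): 3·0 + 0·2 + 2·2 = 4; 0·0 + 1·2 + 0·2 = 2; 1·0 + 1·2 + 1·2 = 4; so z(0) = [4, 2, 4]^T.
x_2(t) = Σ_i (v_i)_2 · z_i(0) · e^{λ_i t} (row 2 of V times the modal terms).
x_2(1.2) = 0·4·e^{-5·1.2} + 1·2·e^{-3·1.2} + 0·4·e^{-1·1.2} = 0·0.002479 + 2·0.027324 + 0·0.301194 = 0.0546.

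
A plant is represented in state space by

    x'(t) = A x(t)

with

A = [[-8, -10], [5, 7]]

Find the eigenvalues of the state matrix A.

-3, 2

det(sI - A) = s^2 - (tr A)s + det A, with tr A = (-8) + 7 = -1 and det A = (-8)·7 - (-10)·5 = -56 - (-50) = -6.
So p(s) = det(sI - A) = s^2 + s - 6.
Factor s^2 + s - 6: two numbers with sum -1 and product -6 are 2 and -3, so s^2 + s - 6 = (s - 2)(s + 3).
Hence p(s) = (s - 2) (s + 3), with roots -3, 2.
At least one eigenvalue has non-negative real part, so the system is not asymptotically stable.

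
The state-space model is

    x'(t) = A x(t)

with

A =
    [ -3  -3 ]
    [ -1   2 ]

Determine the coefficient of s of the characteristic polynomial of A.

1

For a 2×2 matrix, det(sI - A) = s^2 - (tr A)s + det A.
tr A = -1, det A = -9.
So p(s) = s^2 + s - 9.
The coefficient of s is 1.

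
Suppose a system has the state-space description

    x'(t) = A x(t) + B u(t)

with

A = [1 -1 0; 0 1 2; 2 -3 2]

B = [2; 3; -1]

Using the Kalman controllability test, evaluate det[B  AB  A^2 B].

AB = [[-1], [1], [-7]]
A^2B = [[-2], [-13], [-19]]
Controllability matrix C = [B  AB  A^2B] = [[2, -1, -2], [3, 1, -13], [-1, -7, -19]]
Expanding along the first row, det(C) = 2·(1·(-19) - (-13)·(-7)) - (-1)·(3·(-19) - (-13)·(-1)) + (-2)·(3·(-7) - 1·(-1)) = 2·(-110) - (-1)·(-70) + (-2)·(-20) = -250
Since det(C) ≠ 0, rank(C) = 3 and the system is completely controllable.

-250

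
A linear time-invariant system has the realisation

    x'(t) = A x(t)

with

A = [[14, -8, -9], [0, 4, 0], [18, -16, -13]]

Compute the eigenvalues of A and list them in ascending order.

-4, 4, 5

det(sI - A) = s^3 - (tr A)s^2 + (M11 + M22 + M33)s - det A, where Mii is the 2×2 principal minor of A obtained by deleting row i and column i.
tr A = 14 + 4 + (-13) = 5; M11 = 4·(-13) - 0·(-16) = -52 - 0 = -52; M22 = 14·(-13) - (-9)·18 = -182 - (-162) = -20; M33 = 14·4 - (-8)·0 = 56 - 0 = 56; sum of minors = -16.
det A = 14·(4·(-13) - 0·(-16)) - (-8)·(0·(-13) - 0·18) + (-9)·(0·(-16) - 4·18) = 14·(-52) - (-8)·0 + (-9)·(-72) = -80.
So p(s) = det(sI - A) = s^3 - 5s^2 - 16s + 80.
Rational-root test: any integer root divides 80. Testing small divisors, s = -4 works: p(-4) = -64 + (-80) + 64 + 80 = 0, so (s + 4) is a factor.
Dividing, p(s) = (s + 4)(s^2 - 9s + 20).
Factor s^2 - 9s + 20: two numbers with sum 9 and product 20 are 5 and 4, so s^2 - 9s + 20 = (s - 5)(s - 4).
Hence p(s) = (s - 5) (s - 4) (s + 4), with roots -4, 4, 5.
At least one eigenvalue has non-negative real part, so the system is not asymptotically stable.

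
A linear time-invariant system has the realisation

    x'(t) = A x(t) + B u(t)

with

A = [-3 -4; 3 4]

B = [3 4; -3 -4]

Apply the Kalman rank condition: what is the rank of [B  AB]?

AB = [[3, 4], [-3, -4]]
Controllability matrix C = [B  AB] = [[3, 4, 3, 4], [-3, -4, -3, -4]]
Every column of C is a scalar multiple of column 1 = [3, -3] (multipliers 1, 4/3, 1, 4/3), so the columns span a one-dimensional space.
C ≠ 0, hence rank(C) = 1.
rank(C) = 1 < n = 2, so the pair (A, B) is not completely controllable.

1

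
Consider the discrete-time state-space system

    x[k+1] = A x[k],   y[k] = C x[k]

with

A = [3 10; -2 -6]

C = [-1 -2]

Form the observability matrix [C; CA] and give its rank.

1

CA = [[1, 2]]
Observability matrix O = [C; CA] = [[-1, -2], [1, 2]]
Every row of O is a scalar multiple of row 1 = [-1, -2] (multipliers 1, -1), so the rows span a one-dimensional space.
O ≠ 0, hence rank(O) = 1.
rank(O) = 1 < n = 2, so the pair (A, C) is not completely observable.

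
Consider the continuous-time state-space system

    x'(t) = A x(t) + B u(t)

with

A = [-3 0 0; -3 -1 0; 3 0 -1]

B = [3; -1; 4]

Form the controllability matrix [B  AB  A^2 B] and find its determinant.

0

AB = [[-9], [-8], [5]]
A^2B = [[27], [35], [-32]]
Controllability matrix C = [B  AB  A^2B] = [[3, -9, 27], [-1, -8, 35], [4, 5, -32]]
Expanding along the first row, det(C) = 3·((-8)·(-32) - 35·5) - (-9)·((-1)·(-32) - 35·4) + 27·((-1)·5 - (-8)·4) = 3·81 - (-9)·(-108) + 27·27 = 0
Since det(C) = 0, rank(C) < 3 and the system is not completely controllable.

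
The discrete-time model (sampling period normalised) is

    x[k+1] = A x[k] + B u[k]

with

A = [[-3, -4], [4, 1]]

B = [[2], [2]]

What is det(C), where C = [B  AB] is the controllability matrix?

AB = [[-14], [10]]
Controllability matrix C = [B  AB] = [[2, -14], [2, 10]]
det(C) = 2·10 - (-14)·2 = 20 - (-28) = 48
Since det(C) ≠ 0, rank(C) = 2 and the system is completely controllable.

48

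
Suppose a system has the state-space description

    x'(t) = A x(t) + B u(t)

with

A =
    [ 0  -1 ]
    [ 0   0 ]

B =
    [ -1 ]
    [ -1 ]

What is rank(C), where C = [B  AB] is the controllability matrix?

2

AB = [[1], [0]]
Controllability matrix C = [B  AB] = [[-1, 1], [-1, 0]]
det(C) = (-1)·0 - 1·(-1) = 0 - (-1) = 1 ≠ 0, so rank(C) = 2.
rank(C) = 2 = n, so the pair (A, B) is completely controllable.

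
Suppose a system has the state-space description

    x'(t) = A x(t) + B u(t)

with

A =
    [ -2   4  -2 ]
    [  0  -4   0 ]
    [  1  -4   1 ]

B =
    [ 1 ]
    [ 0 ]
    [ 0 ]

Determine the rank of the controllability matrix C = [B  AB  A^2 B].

AB = [[-2], [0], [1]]
A^2B = [[2], [0], [-1]]
Controllability matrix C = [B  AB  A^2B] = [[1, -2, 2], [0, 0, 0], [0, 1, -1]]
Row 2 of C is identically zero, so rank(C) ≤ 2.
The 2×2 minor from rows 1, 3, columns 1, 2 is 1·1 - (-2)·0 = 1 - 0 = 1 ≠ 0, so rank(C) = 2.
rank(C) = 2 < n = 3, so the pair (A, B) is not completely controllable.

2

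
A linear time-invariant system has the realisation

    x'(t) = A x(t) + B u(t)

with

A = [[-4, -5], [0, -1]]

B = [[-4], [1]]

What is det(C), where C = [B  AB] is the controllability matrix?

AB = [[11], [-1]]
Controllability matrix C = [B  AB] = [[-4, 11], [1, -1]]
det(C) = (-4)·(-1) - 11·1 = 4 - 11 = -7
Since det(C) ≠ 0, rank(C) = 2 and the system is completely controllable.

-7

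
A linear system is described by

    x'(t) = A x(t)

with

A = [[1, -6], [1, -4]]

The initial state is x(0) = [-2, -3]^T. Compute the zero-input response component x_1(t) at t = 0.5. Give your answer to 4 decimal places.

det(sI - A) = s^2 - (tr A)s + det A, with tr A = 1 + (-4) = -3 and det A = 1·(-4) - (-6)·1 = -4 - (-6) = 2.
So p(s) = det(sI - A) = s^2 + 3s + 2.
Factor s^2 + 3s + 2: two numbers with sum -3 and product 2 are -1 and -2, so s^2 + 3s + 2 = (s + 1)(s + 2).
Hence p(s) = (s + 1) (s + 2), with roots -2, -1.
The eigenvalues -2, -1 are distinct and real, so A is diagonalisable and x(t) = e^{At} x(0) = V diag(e^{λ_i t}) V^{-1} x(0), where the columns of V are the eigenvectors.
λ = -2: A - (-2)I = [[3, -6], [1, -2]]. Row 1 gives 3·v1 + (-6)·v2 = 0, so take v_1 = [2, 1]^T.
λ = -1: A - (-1)I = [[2, -6], [1, -3]]. Row 1 gives 2·v1 + (-6)·v2 = 0, so take v_2 = [3, 1]^T.
V = [v_1 v_2] = [[2, 3], [1, 1]] has det V = -1, so V^{-1} = adj(V)/det V = [[-1, 3], [1, -2]].
Modal coordinates z(0) = V^{-1} x(0): (-1)·(-2) + 3·(-3) = -7; 1·(-2) + (-2)·(-3) = 4; so z(0) = [-7, 4]^T.
x_1(t) = Σ_i (v_i)_1 · z_i(0) · e^{λ_i t} (row 1 of V times the modal terms).
x_1(0.5) = 2·(-7)·e^{-2·0.5} + 3·4·e^{-1·0.5} = (-14)·0.367879 + 12·0.606531 = 2.1281.

2.1281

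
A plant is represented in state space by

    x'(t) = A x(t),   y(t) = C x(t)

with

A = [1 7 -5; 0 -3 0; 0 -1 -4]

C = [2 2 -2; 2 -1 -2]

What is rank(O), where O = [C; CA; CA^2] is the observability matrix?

CA = [[2, 10, -2], [2, 19, -2]]
CA^2 = [[2, -14, -2], [2, -41, -2]]
Observability matrix O = [C; CA; CA^2] = [[2, 2, -2], [2, -1, -2], [2, 10, -2], [2, 19, -2], [2, -14, -2], [2, -41, -2]]
The columns c1, c2, c3 of O are linearly dependent: c1 + c3 = 0 (check each entry), so rank(O) ≤ 2.
The 2×2 minor from rows 1, 2, columns 1, 2 is 2·(-1) - 2·2 = -2 - 4 = -6 ≠ 0, so rank(O) = 2.
rank(O) = 2 < n = 3, so the pair (A, C) is not completely observable.

2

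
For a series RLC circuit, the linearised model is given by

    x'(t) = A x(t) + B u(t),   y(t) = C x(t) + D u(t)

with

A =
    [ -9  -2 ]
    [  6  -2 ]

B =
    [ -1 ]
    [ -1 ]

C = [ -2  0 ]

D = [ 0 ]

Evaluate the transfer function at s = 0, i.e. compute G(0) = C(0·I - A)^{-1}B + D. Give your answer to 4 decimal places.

G(0) = C(-A)^{-1}B + D = -C A^{-1} B + D.
det A = 30, so A^{-1} = (1/30)·adj(A) = [[-1/15, 1/15], [-1/5, -3/10]]
A^{-1} B = [0, 1/2]^T
C A^{-1} B = 0
G(0) = D - C A^{-1} B = 0 - (0) = 0

0.0000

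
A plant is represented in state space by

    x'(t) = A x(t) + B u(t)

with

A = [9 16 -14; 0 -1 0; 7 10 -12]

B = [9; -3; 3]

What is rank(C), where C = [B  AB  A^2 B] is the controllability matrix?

1

AB = [[-9], [3], [-3]]
A^2B = [[9], [-3], [3]]
Controllability matrix C = [B  AB  A^2B] = [[9, -9, 9], [-3, 3, -3], [3, -3, 3]]
Every column of C is a scalar multiple of column 1 = [9, -3, 3] (multipliers 1, -1, 1), so the columns span a one-dimensional space.
C ≠ 0, hence rank(C) = 1.
rank(C) = 1 < n = 3, so the pair (A, B) is not completely controllable.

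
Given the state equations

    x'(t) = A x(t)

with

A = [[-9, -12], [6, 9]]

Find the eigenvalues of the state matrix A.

-3, 3

det(sI - A) = s^2 - (tr A)s + det A, with tr A = (-9) + 9 = 0 and det A = (-9)·9 - (-12)·6 = -81 - (-72) = -9.
So p(s) = det(sI - A) = s^2 - 9.
Factor s^2 - 9: two numbers with sum 0 and product -9 are 3 and -3, so s^2 - 9 = (s - 3)(s + 3).
Hence p(s) = (s - 3) (s + 3), with roots -3, 3.
At least one eigenvalue has non-negative real part, so the system is not asymptotically stable.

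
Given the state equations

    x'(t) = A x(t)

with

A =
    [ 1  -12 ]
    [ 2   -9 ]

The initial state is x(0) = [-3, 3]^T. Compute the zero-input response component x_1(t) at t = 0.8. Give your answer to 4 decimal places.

det(sI - A) = s^2 - (tr A)s + det A, with tr A = 1 + (-9) = -8 and det A = 1·(-9) - (-12)·2 = -9 - (-24) = 15.
So p(s) = det(sI - A) = s^2 + 8s + 15.
Factor s^2 + 8s + 15: two numbers with sum -8 and product 15 are -3 and -5, so s^2 + 8s + 15 = (s + 3)(s + 5).
Hence p(s) = (s + 3) (s + 5), with roots -5, -3.
The eigenvalues -5, -3 are distinct and real, so A is diagonalisable and x(t) = e^{At} x(0) = V diag(e^{λ_i t}) V^{-1} x(0), where the columns of V are the eigenvectors.
λ = -5: A - (-5)I = [[6, -12], [2, -4]]. Row 1 gives 6·v1 + (-12)·v2 = 0, so take v_1 = [-2, -1]^T.
λ = -3: A - (-3)I = [[4, -12], [2, -6]]. Row 1 gives 4·v1 + (-12)·v2 = 0, so take v_2 = [-3, -1]^T.
V = [v_1 v_2] = [[-2, -3], [-1, -1]] has det V = -1, so V^{-1} = adj(V)/det V = [[1, -3], [-1, 2]].
Modal coordinates z(0) = V^{-1} x(0): 1·(-3) + (-3)·3 = -12; (-1)·(-3) + 2·3 = 9; so z(0) = [-12, 9]^T.
x_1(t) = Σ_i (v_i)_1 · z_i(0) · e^{λ_i t} (row 1 of V times the modal terms).
x_1(0.8) = (-2)·(-12)·e^{-5·0.8} + (-3)·9·e^{-3·0.8} = 24·0.018316 + (-27)·0.090718 = -2.0098.

-2.0098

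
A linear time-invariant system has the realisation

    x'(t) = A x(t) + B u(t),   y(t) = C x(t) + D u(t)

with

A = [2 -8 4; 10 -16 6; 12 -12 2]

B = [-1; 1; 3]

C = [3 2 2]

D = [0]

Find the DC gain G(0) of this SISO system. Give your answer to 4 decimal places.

G(0) = C(-A)^{-1}B + D = -C A^{-1} B + D.
det A = -48, so A^{-1} = (1/-48)·adj(A) = [[-5/6, 2/3, -1/3], [-13/12, 11/12, -7/12], [-3/2, 3/2, -1]]
A^{-1} B = [1/2, 1/4, 0]^T
C A^{-1} B = 2
G(0) = D - C A^{-1} B = 0 - (2) = -2

-2.0000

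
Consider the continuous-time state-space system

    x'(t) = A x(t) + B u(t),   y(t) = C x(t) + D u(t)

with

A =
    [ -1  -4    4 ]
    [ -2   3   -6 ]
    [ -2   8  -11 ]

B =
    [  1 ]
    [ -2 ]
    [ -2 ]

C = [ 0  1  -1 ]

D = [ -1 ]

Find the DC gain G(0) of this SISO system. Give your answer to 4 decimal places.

G(0) = C(-A)^{-1}B + D = -C A^{-1} B + D.
det A = -15, so A^{-1} = (1/-15)·adj(A) = [[-1, 4/5, -4/5], [2/3, -19/15, 14/15], [2/3, -16/15, 11/15]]
A^{-1} B = [-1, 4/3, 4/3]^T
C A^{-1} B = 0
G(0) = D - C A^{-1} B = -1 - (0) = -1

-1.0000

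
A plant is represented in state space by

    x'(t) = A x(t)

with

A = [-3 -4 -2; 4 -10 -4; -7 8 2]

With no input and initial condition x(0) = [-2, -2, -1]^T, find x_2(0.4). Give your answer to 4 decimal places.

det(sI - A) = s^3 - (tr A)s^2 + (M11 + M22 + M33)s - det A, where Mii is the 2×2 principal minor of A obtained by deleting row i and column i.
tr A = (-3) + (-10) + 2 = -11; M11 = (-10)·2 - (-4)·8 = -20 - (-32) = 12; M22 = (-3)·2 - (-2)·(-7) = -6 - 14 = -20; M33 = (-3)·(-10) - (-4)·4 = 30 - (-16) = 46; sum of minors = 38.
det A = (-3)·((-10)·2 - (-4)·8) - (-4)·(4·2 - (-4)·(-7)) + (-2)·(4·8 - (-10)·(-7)) = (-3)·12 - (-4)·(-20) + (-2)·(-38) = -40.
So p(s) = det(sI - A) = s^3 + 11s^2 + 38s + 40.
Rational-root test: any integer root divides 40. Testing small divisors, s = -2 works: p(-2) = -8 + 44 + (-76) + 40 = 0, so (s + 2) is a factor.
Dividing, p(s) = (s + 2)(s^2 + 9s + 20).
Factor s^2 + 9s + 20: two numbers with sum -9 and product 20 are -4 and -5, so s^2 + 9s + 20 = (s + 4)(s + 5).
Hence p(s) = (s + 2) (s + 4) (s + 5), with roots -5, -4, -2.
The eigenvalues -5, -4, -2 are distinct and real, so A is diagonalisable and x(t) = e^{At} x(0) = V diag(e^{λ_i t}) V^{-1} x(0), where the columns of V are the eigenvectors.
λ = -5: A - (-5)I = [[2, -4, -2], [4, -5, -4], [-7, 8, 7]]. v must be orthogonal to every row; (row 1) × (row 2) = [6, 0, 6], so take v_1 = [1, 0, 1]^T.
λ = -4: A - (-4)I = [[1, -4, -2], [4, -6, -4], [-7, 8, 6]]. v must be orthogonal to every row; (row 1) × (row 2) = [4, -4, 10], so take v_2 = [-2, 2, -5]^T.
λ = -2: A - (-2)I = [[-1, -4, -2], [4, -8, -4], [-7, 8, 4]]. v must be orthogonal to every row; (row 1) × (row 2) = [0, -12, 24], so take v_3 = [0, -1, 2]^T.
V = [v_1 v_2 v_3] = [[1, -2, 0], [0, 2, -1], [1, -5, 2]] has det V = 1, so V^{-1} = adj(V)/det V = [[-1, 4, 2], [-1, 2, 1], [-2, 3, 2]].
Modal coordinates z(0) = V^{-1} x(0): (-1)·(-2) + 4·(-2) + 2·(-1) = -8; (-1)·(-2) + 2·(-2) + 1·(-1) = -3; (-2)·(-2) + 3·(-2) + 2·(-1) = -4; so z(0) = [-8, -3, -4]^T.
x_2(t) = Σ_i (v_i)_2 · z_i(0) · e^{λ_i t} (row 2 of V times the modal terms).
x_2(0.4) = 0·(-8)·e^{-5·0.4} + 2·(-3)·e^{-4·0.4} + (-1)·(-4)·e^{-2·0.4} = 0·0.135335 + (-6)·0.201897 + 4·0.449329 = 0.5859.

0.5859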